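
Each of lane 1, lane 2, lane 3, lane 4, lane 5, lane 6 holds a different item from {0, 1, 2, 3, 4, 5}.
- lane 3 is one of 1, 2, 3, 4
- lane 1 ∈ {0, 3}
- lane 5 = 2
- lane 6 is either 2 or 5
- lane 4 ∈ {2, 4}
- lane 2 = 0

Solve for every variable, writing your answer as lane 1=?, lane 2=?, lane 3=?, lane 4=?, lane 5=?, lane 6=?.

lane 2 must be 0 (only option left). Eliminate 0 elsewhere: lane 1.
lane 5 has just one choice, so lane 5 = 2. Remove 2 from lane 3, lane 4, lane 6.
lane 6 must be 5 (only option left).
That leaves lane 1 = 3. Remove 3 from lane 3.
lane 4 has just one choice, so lane 4 = 4. Remove 4 from lane 3.
lane 3's domain is down to {1}, so lane 3 = 1.

lane 1=3, lane 2=0, lane 3=1, lane 4=4, lane 5=2, lane 6=5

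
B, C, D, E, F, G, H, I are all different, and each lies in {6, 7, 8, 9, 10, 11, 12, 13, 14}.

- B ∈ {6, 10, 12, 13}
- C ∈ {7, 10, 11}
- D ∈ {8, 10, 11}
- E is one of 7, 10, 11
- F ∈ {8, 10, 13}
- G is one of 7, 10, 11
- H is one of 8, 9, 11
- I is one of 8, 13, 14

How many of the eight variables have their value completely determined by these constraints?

4

C, E, G share exactly the 3 values {7, 10, 11}; by pigeonhole those values go to them, so strike 7, 10, 11 from B, D, F, H.
D's domain is down to {8}, so D = 8. Remove 8 from F, H, I.
F's domain is down to {13}, so F = 13. So B, I can't be 13.
That leaves H = 9.
I's domain is down to {14}, so I = 14.
Determined: D=8, F=13, H=9, I=14. The other variables each still have more than one consistent value. That makes 4.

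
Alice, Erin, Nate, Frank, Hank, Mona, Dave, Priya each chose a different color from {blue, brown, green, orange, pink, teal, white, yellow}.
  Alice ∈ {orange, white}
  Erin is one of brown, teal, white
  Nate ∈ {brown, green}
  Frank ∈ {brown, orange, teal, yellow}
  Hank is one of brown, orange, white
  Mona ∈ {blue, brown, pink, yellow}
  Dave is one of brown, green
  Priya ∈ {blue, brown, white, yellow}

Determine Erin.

teal

The 8 variables draw from only 8 values {blue, brown, green, orange, pink, teal, white, yellow}, so each is used; only Mona can be pink, hence Mona = pink.
Among the 7 still-open variables, blue fits only Priya (and all 7 values in {blue, brown, green, orange, teal, white, yellow} must be used), so Priya = blue.
The 6 still-open variables together cover exactly {brown, green, orange, teal, white, yellow} — 6 values for 6 variables — and yellow appears only in Frank's list, so Frank = yellow.
The 5 still-open variables draw from only 5 values {brown, green, orange, teal, white}, so each is used; only Erin can be teal, hence Erin = teal.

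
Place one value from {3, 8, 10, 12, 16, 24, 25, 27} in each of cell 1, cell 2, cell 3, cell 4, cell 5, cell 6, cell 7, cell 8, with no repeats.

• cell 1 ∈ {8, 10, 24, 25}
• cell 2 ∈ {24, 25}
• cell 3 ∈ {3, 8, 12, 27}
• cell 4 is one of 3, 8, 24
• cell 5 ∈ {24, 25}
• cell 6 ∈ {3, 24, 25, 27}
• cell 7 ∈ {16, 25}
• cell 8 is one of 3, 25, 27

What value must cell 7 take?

The 8 variables together cover exactly {3, 8, 10, 12, 16, 24, 25, 27} — 8 values for 8 variables — and 10 appears only in cell 1's list, so cell 1 = 10.
The 7 still-open variables draw from only 7 values {3, 8, 12, 16, 24, 25, 27}, so each is used; only cell 3 can be 12, hence cell 3 = 12.
The 6 still-open variables together cover exactly {3, 8, 16, 24, 25, 27} — 6 values for 6 variables — and 8 appears only in cell 4's list, so cell 4 = 8.
Among the 5 still-open variables, 16 fits only cell 7 (and all 5 values in {3, 16, 24, 25, 27} must be used), so cell 7 = 16.

16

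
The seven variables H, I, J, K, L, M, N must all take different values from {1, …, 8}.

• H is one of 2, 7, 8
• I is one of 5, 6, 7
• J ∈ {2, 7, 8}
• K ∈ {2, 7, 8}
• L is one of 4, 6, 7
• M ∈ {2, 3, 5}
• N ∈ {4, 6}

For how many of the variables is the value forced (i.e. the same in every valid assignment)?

The 7 variables draw from only 7 values {2, 3, 4, 5, 6, 7, 8}, so each is used; only M can be 3, hence M = 3.
The 6 still-open variables together cover exactly {2, 4, 5, 6, 7, 8} — 6 values for 6 variables — and 5 appears only in I's list, so I = 5.
The 3 variables H, J, K are confined to {2, 7, 8}, which locks those values in; drop them from L.
Determined: I=5, M=3. The other variables each still have more than one consistent value. That makes 2.

2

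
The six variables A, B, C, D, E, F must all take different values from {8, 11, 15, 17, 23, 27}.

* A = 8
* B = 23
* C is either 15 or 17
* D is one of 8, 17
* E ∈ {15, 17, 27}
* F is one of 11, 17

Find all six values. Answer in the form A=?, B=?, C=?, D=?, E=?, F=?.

A must be 8 (only option left). Eliminate 8 elsewhere: D.
B has just one choice, so B = 23.
That leaves D = 17. So C, E, F can't be 17.
F's domain is down to {11}, so F = 11.
That leaves C = 15. Strike 15 from E.
E has just one choice, so E = 27.

A=8, B=23, C=15, D=17, E=27, F=11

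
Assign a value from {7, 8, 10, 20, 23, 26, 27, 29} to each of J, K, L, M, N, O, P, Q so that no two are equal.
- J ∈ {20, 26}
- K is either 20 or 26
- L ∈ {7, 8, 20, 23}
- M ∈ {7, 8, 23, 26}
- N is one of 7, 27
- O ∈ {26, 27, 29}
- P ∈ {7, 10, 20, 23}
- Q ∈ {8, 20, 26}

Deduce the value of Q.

8

The 8 variables together cover exactly {7, 8, 10, 20, 23, 26, 27, 29} — 8 values for 8 variables — and 10 appears only in P's list, so P = 10.
The 7 still-open variables together cover exactly {7, 8, 20, 23, 26, 27, 29} — 7 values for 7 variables — and 29 appears only in O's list, so O = 29.
The 6 still-open variables together cover exactly {7, 8, 20, 23, 26, 27} — 6 values for 6 variables — and 27 appears only in N's list, so N = 27.
J and K between them cover only {20, 26} — a naked pair. Remove those values from L, M, Q.
So Q = 8.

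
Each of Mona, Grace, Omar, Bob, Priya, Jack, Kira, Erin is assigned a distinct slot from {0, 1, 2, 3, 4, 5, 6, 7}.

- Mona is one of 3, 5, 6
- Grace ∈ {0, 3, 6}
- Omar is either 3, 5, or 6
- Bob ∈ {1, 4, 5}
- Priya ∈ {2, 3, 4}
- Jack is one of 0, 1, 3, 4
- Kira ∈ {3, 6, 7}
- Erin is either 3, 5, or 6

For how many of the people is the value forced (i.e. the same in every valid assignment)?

The 8 variables draw from only 8 values {0, 1, 2, 3, 4, 5, 6, 7}, so each is used; only Priya can be 2, hence Priya = 2.
Among the 7 still-open variables, 7 fits only Kira (and all 7 values in {0, 1, 3, 4, 5, 6, 7} must be used), so Kira = 7.
Mona, Omar, Erin share exactly the 3 values {3, 5, 6}; by pigeonhole those values go to them, so strike 3, 5, 6 from Grace, Bob, Jack.
Grace's domain is down to {0}, so Grace = 0. So Jack can't be 0.
Determined: Grace=0, Priya=2, Kira=7. The other people each still have more than one consistent value. That makes 3.

3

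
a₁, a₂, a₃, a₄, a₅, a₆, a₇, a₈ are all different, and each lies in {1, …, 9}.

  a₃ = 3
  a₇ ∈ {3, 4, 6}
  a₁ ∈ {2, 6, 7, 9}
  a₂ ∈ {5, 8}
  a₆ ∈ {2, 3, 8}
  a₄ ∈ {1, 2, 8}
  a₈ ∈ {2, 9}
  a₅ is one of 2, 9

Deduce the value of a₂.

5

a₃ must be 3 (only option left). So a₆, a₇ can't be 3.
a₅ and a₈ share exactly the 2 values {2, 9}; by pigeonhole those values go to them, so strike 2, 9 from a₁, a₄, a₆.
a₆ must be 8 (only option left). Eliminate 8 elsewhere: a₂, a₄.
So a₂ = 5.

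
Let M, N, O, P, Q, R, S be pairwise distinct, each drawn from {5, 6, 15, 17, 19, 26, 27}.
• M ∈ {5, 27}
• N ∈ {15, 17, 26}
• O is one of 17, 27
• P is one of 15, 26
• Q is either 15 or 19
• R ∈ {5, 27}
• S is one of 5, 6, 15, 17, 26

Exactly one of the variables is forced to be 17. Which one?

Among the 7 variables, 6 fits only S (and all 7 values in {5, 6, 15, 17, 19, 26, 27} must be used), so S = 6.
The 6 still-open variables draw from only 6 values {5, 15, 17, 19, 26, 27}, so each is used; only Q can be 19, hence Q = 19.
The 2 variables M and R are confined to {5, 27}, which locks those values in; drop them from O.
So 17 goes to O.

O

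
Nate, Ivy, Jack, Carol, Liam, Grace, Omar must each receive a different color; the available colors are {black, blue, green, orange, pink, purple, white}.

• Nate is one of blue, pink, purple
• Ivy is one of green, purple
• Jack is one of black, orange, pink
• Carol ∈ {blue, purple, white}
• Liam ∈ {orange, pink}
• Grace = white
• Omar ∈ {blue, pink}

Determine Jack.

Grace must be white (only option left). Eliminate white elsewhere: Carol.
The 6 still-open variables together cover exactly {black, blue, green, orange, pink, purple} — 6 values for 6 variables — and black appears only in Jack's list, so Jack = black.

black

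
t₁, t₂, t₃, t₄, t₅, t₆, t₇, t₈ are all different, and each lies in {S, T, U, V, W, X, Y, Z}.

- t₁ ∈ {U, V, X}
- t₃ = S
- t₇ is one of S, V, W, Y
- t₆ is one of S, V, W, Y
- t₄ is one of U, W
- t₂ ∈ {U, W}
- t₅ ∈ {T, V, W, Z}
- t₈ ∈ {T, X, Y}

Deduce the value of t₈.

T

t₃ must be S (only option left). Remove S from t₆, t₇.
The 7 still-open variables together cover exactly {T, U, V, W, X, Y, Z} — 7 values for 7 variables — and Z appears only in t₅'s list, so t₅ = Z.
The 6 still-open variables draw from only 6 values {T, U, V, W, X, Y}, so each is used; only t₈ can be T, hence t₈ = T.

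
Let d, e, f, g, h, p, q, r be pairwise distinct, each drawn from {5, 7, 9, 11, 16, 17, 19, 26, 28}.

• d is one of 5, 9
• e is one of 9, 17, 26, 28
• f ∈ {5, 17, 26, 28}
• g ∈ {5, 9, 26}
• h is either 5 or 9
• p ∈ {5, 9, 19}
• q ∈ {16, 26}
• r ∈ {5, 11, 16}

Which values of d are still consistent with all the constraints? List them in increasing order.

Among the 8 variables, 11 fits only r (and all 8 values in {5, 9, 11, 16, 17, 19, 26, 28} must be used), so r = 11.
Among the 7 still-open variables, 16 fits only q (and all 7 values in {5, 9, 16, 17, 19, 26, 28} must be used), so q = 16.
The 6 still-open variables draw from only 6 values {5, 9, 17, 19, 26, 28}, so each is used; only p can be 19, hence p = 19.
d and h between them cover only {5, 9} — a naked pair. Remove those values from e, f, g.
g must be 26 (only option left). So e, f can't be 26.
No further eliminations apply; d can still be any of 5, 9.

5, 9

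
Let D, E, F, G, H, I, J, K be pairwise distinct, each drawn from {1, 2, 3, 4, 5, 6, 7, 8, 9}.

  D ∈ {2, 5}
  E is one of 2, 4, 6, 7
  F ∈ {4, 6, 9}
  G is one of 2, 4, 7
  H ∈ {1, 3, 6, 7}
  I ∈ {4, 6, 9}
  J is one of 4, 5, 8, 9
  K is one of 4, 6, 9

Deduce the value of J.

8

The 3 variables F, I, K are confined to {4, 6, 9}, which locks those values in; drop them from E, G, H, J.
E and G share exactly the 2 values {2, 7}; by pigeonhole those values go to them, so strike 2, 7 from D, H.
D has just one choice, so D = 5. So J can't be 5.
So J = 8.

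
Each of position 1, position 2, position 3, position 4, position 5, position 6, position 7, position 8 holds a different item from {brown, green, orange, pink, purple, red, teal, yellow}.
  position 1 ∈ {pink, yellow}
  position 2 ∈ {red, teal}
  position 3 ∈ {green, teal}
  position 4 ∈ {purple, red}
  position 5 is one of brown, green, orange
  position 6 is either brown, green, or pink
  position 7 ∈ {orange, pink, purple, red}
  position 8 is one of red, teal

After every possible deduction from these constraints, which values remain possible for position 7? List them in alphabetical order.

The 8 variables together cover exactly {brown, green, orange, pink, purple, red, teal, yellow} — 8 values for 8 variables — and yellow appears only in position 1's list, so position 1 = yellow.
The 2 variables position 2 and position 8 are confined to {red, teal}, which locks those values in; drop them from position 3, position 4, position 7.
position 3's domain is down to {green}, so position 3 = green. So position 5, position 6 can't be green.
position 4 has just one choice, so position 4 = purple. So position 7 can't be purple.
No further eliminations apply; position 7 can still be any of orange, pink.

orange, pink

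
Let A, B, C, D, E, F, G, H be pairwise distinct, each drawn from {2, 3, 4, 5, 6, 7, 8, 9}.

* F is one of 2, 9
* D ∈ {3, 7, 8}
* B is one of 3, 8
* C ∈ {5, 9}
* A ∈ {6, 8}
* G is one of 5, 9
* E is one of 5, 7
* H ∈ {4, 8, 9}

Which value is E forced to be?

Among the 8 variables, 2 fits only F (and all 8 values in {2, 3, 4, 5, 6, 7, 8, 9} must be used), so F = 2.
The 7 still-open variables draw from only 7 values {3, 4, 5, 6, 7, 8, 9}, so each is used; only H can be 4, hence H = 4.
Among the 6 still-open variables, 6 fits only A (and all 6 values in {3, 5, 6, 7, 8, 9} must be used), so A = 6.
C and G between them cover only {5, 9} — a naked pair. Remove those values from E.
So E = 7.

7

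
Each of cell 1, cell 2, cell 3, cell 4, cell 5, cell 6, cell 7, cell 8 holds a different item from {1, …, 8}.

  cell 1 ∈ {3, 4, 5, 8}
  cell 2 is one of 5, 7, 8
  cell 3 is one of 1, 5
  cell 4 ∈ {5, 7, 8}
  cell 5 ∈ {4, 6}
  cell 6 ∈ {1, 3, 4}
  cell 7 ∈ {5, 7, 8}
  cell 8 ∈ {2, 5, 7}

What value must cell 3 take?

1

The 8 variables draw from only 8 values {1, 2, 3, 4, 5, 6, 7, 8}, so each is used; only cell 8 can be 2, hence cell 8 = 2.
The 7 still-open variables together cover exactly {1, 3, 4, 5, 6, 7, 8} — 7 values for 7 variables — and 6 appears only in cell 5's list, so cell 5 = 6.
The 3 variables cell 2, cell 4, cell 7 are confined to {5, 7, 8}, which locks those values in; drop them from cell 1, cell 3.
So cell 3 = 1.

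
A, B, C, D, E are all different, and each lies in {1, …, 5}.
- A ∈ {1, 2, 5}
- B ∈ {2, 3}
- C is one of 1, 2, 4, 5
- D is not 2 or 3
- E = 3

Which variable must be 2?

B

E must be 3 (only option left). Remove 3 from B.
So 2 goes to B.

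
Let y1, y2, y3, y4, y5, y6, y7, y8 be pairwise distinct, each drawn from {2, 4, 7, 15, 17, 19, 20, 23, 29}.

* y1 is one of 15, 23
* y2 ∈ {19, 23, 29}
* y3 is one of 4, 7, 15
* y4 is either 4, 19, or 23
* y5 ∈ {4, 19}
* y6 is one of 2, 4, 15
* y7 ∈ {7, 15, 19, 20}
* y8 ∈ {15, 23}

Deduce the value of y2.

29

The 8 variables draw from only 8 values {2, 4, 7, 15, 19, 20, 23, 29}, so each is used; only y6 can be 2, hence y6 = 2.
Among the 7 still-open variables, 20 fits only y7 (and all 7 values in {4, 7, 15, 19, 20, 23, 29} must be used), so y7 = 20.
The 6 still-open variables draw from only 6 values {4, 7, 15, 19, 23, 29}, so each is used; only y3 can be 7, hence y3 = 7.
Among the 5 still-open variables, 29 fits only y2 (and all 5 values in {4, 15, 19, 23, 29} must be used), so y2 = 29.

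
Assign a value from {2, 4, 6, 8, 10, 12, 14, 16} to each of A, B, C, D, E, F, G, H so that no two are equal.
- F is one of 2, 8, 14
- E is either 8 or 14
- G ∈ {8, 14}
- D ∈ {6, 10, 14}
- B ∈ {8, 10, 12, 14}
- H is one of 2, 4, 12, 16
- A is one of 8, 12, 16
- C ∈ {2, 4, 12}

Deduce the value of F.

The 8 variables together cover exactly {2, 4, 6, 8, 10, 12, 14, 16} — 8 values for 8 variables — and 6 appears only in D's list, so D = 6.
Among the 7 still-open variables, 10 fits only B (and all 7 values in {2, 4, 8, 10, 12, 14, 16} must be used), so B = 10.
The 2 variables E and G are confined to {8, 14}, which locks those values in; drop them from A, F.
So F = 2.

2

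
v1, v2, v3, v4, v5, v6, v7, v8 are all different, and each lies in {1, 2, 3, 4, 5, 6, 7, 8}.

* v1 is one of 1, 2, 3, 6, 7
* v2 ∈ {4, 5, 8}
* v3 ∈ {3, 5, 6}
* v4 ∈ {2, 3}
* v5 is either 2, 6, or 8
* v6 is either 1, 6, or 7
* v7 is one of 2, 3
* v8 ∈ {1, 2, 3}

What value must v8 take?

1

The 8 variables together cover exactly {1, 2, 3, 4, 5, 6, 7, 8} — 8 values for 8 variables — and 4 appears only in v2's list, so v2 = 4.
The 7 still-open variables together cover exactly {1, 2, 3, 5, 6, 7, 8} — 7 values for 7 variables — and 5 appears only in v3's list, so v3 = 5.
The 6 still-open variables draw from only 6 values {1, 2, 3, 6, 7, 8}, so each is used; only v5 can be 8, hence v5 = 8.
v4 and v7 between them cover only {2, 3} — a naked pair. Remove those values from v1, v8.
So v8 = 1.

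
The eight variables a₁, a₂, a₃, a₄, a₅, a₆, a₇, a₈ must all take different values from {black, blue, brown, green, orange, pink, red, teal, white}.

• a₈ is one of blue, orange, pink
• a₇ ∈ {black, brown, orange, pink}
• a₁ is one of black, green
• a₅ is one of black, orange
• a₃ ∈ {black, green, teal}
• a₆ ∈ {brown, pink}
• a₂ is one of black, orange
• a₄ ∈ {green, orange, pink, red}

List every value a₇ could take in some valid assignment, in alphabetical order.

brown, pink

The 8 variables draw from only 8 values {black, blue, brown, green, orange, pink, red, teal}, so each is used; only a₈ can be blue, hence a₈ = blue.
Among the 7 still-open variables, red fits only a₄ (and all 7 values in {black, brown, green, orange, pink, red, teal} must be used), so a₄ = red.
Among the 6 still-open variables, teal fits only a₃ (and all 6 values in {black, brown, green, orange, pink, teal} must be used), so a₃ = teal.
Among the 5 still-open variables, green fits only a₁ (and all 5 values in {black, brown, green, orange, pink} must be used), so a₁ = green.
a₂ and a₅ share exactly the 2 values {black, orange}; by pigeonhole those values go to them, so strike black, orange from a₇.
No further eliminations apply; a₇ can still be any of brown, pink.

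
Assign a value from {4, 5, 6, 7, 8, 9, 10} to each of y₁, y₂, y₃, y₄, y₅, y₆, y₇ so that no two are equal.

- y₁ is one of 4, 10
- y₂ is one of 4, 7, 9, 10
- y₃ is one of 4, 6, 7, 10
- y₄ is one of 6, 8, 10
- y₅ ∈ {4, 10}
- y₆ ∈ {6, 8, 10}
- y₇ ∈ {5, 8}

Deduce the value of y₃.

The 7 variables together cover exactly {4, 5, 6, 7, 8, 9, 10} — 7 values for 7 variables — and 5 appears only in y₇'s list, so y₇ = 5.
The 6 still-open variables together cover exactly {4, 6, 7, 8, 9, 10} — 6 values for 6 variables — and 9 appears only in y₂'s list, so y₂ = 9.
The 5 still-open variables draw from only 5 values {4, 6, 7, 8, 10}, so each is used; only y₃ can be 7, hence y₃ = 7.

7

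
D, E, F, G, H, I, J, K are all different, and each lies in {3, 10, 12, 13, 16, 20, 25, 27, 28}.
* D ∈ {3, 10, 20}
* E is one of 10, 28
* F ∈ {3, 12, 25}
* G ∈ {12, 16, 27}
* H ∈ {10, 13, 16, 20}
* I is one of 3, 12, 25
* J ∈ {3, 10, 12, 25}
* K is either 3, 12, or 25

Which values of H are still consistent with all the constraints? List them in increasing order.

The 3 variables F, I, K are confined to {3, 12, 25}, which locks those values in; drop them from D, G, J.
That leaves J = 10. Strike 10 from D, E, H.
That leaves D = 20. Remove 20 from H.
E has just one choice, so E = 28.
No further eliminations apply; H can still be any of 13, 16.

13, 16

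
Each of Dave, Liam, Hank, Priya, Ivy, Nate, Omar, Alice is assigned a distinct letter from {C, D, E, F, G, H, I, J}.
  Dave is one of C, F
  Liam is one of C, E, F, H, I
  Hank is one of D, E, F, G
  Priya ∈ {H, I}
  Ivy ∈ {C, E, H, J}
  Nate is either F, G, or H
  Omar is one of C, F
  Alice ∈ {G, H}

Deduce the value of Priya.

I

The 8 variables draw from only 8 values {C, D, E, F, G, H, I, J}, so each is used; only Hank can be D, hence Hank = D.
Among the 7 still-open variables, J fits only Ivy (and all 7 values in {C, E, F, G, H, I, J} must be used), so Ivy = J.
The 6 still-open variables draw from only 6 values {C, E, F, G, H, I}, so each is used; only Liam can be E, hence Liam = E.
The 5 still-open variables together cover exactly {C, F, G, H, I} — 5 values for 5 variables — and I appears only in Priya's list, so Priya = I.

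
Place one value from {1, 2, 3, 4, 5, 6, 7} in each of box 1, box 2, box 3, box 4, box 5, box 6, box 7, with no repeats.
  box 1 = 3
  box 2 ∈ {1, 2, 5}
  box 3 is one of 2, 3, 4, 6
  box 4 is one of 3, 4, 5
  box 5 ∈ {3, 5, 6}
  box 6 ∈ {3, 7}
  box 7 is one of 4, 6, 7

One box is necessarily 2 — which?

box 3

box 1 must be 3 (only option left). So box 3, box 4, box 5, box 6 can't be 3.
box 6's domain is down to {7}, so box 6 = 7. Strike 7 from box 7.
The 5 still-open variables together cover exactly {1, 2, 4, 5, 6} — 5 values for 5 variables — and 1 appears only in box 2's list, so box 2 = 1.
The 4 still-open variables together cover exactly {2, 4, 5, 6} — 4 values for 4 variables — and 2 appears only in box 3's list, so box 3 = 2.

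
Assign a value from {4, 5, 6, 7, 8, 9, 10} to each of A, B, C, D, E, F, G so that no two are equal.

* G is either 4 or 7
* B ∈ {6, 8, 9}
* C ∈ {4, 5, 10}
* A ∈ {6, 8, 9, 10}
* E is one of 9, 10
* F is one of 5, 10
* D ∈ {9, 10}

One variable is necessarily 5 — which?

Among the 7 variables, 7 fits only G (and all 7 values in {4, 5, 6, 7, 8, 9, 10} must be used), so G = 7.
Among the 6 still-open variables, 4 fits only C (and all 6 values in {4, 5, 6, 8, 9, 10} must be used), so C = 4.
Among the 5 still-open variables, 5 fits only F (and all 5 values in {5, 6, 8, 9, 10} must be used), so F = 5.

F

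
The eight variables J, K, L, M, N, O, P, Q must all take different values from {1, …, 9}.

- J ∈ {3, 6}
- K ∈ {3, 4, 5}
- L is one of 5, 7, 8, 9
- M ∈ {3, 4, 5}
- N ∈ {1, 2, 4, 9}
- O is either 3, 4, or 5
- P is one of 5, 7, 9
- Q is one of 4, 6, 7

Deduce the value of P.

9

K, M, O share exactly the 3 values {3, 4, 5}; by pigeonhole those values go to them, so strike 3, 4, 5 from J, L, N, P, Q.
J's domain is down to {6}, so J = 6. Eliminate 6 elsewhere: Q.
Q must be 7 (only option left). So L, P can't be 7.
So P = 9.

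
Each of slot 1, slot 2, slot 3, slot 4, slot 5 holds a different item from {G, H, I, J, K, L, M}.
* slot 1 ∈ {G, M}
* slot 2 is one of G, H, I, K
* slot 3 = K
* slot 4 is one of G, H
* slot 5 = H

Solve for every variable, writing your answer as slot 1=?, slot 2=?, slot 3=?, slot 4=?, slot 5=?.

slot 1=M, slot 2=I, slot 3=K, slot 4=G, slot 5=H

slot 3 has just one choice, so slot 3 = K. Remove K from slot 2.
slot 5 has just one choice, so slot 5 = H. Strike H from slot 2, slot 4.
slot 4 has just one choice, so slot 4 = G. Strike G from slot 1, slot 2.
slot 1's domain is down to {M}, so slot 1 = M.
slot 2's domain is down to {I}, so slot 2 = I.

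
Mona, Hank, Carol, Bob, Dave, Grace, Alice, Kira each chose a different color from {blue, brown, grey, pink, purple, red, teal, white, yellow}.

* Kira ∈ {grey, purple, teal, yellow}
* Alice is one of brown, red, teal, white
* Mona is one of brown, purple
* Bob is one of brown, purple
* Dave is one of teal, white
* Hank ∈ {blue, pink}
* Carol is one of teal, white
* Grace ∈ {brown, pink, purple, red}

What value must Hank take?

The 2 variables Mona and Bob are confined to {brown, purple}, which locks those values in; drop them from Grace, Alice, Kira.
The 2 variables Carol and Dave are confined to {teal, white}, which locks those values in; drop them from Alice, Kira.
Alice must be red (only option left). Remove red from Grace.
Grace must be pink (only option left). Remove pink from Hank.
So Hank = blue.

blue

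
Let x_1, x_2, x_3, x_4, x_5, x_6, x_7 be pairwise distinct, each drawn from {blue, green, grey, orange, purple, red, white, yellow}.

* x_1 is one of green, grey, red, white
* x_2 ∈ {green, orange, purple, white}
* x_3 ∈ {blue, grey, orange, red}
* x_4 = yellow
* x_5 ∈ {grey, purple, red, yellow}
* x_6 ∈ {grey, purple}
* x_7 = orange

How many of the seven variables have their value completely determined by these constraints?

x_4 has just one choice, so x_4 = yellow. Strike yellow from x_5.
x_7 has just one choice, so x_7 = orange. Remove orange from x_2, x_3.
Determined: x_4=yellow, x_7=orange. The other variables each still have more than one consistent value. That makes 2.

2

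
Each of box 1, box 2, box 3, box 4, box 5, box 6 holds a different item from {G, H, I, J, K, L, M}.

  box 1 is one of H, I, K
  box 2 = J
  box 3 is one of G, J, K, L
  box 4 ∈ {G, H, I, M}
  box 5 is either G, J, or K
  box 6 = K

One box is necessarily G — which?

box 5

box 2's domain is down to {J}, so box 2 = J. Strike J from box 3, box 5.
box 6 has just one choice, so box 6 = K. Strike K from box 1, box 3, box 5.
So G goes to box 5.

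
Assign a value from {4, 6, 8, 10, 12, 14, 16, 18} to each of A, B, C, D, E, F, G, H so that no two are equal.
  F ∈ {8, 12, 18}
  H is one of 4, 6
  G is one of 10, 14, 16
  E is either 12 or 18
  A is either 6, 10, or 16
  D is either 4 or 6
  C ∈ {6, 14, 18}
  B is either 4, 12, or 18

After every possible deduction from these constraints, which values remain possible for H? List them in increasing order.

4, 6

Among the 8 variables, 8 fits only F (and all 8 values in {4, 6, 8, 10, 12, 14, 16, 18} must be used), so F = 8.
The 2 variables D and H are confined to {4, 6}, which locks those values in; drop them from A, B, C.
B and E between them cover only {12, 18} — a naked pair. Remove those values from C.
C must be 14 (only option left). Eliminate 14 elsewhere: G.
No further eliminations apply; H can still be any of 4, 6.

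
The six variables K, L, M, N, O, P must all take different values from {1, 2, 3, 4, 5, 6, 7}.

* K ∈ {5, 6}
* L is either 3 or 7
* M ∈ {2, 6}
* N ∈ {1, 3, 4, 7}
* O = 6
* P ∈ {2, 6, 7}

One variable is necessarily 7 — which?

O must be 6 (only option left). So K, M, P can't be 6.
K's domain is down to {5}, so K = 5.
M's domain is down to {2}, so M = 2. So P can't be 2.
So 7 goes to P.

P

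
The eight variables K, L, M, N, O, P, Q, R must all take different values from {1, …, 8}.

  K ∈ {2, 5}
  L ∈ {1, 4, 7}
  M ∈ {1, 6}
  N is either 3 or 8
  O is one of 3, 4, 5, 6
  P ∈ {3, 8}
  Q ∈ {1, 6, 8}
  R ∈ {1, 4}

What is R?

The 8 variables together cover exactly {1, 2, 3, 4, 5, 6, 7, 8} — 8 values for 8 variables — and 2 appears only in K's list, so K = 2.
The 7 still-open variables together cover exactly {1, 3, 4, 5, 6, 7, 8} — 7 values for 7 variables — and 5 appears only in O's list, so O = 5.
Among the 6 still-open variables, 7 fits only L (and all 6 values in {1, 3, 4, 6, 7, 8} must be used), so L = 7.
The 5 still-open variables together cover exactly {1, 3, 4, 6, 8} — 5 values for 5 variables — and 4 appears only in R's list, so R = 4.

4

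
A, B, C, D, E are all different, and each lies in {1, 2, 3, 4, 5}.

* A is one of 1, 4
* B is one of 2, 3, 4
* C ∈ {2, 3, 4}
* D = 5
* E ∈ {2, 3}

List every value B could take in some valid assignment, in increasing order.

D must be 5 (only option left).
The 4 still-open variables draw from only 4 values {1, 2, 3, 4}, so each is used; only A can be 1, hence A = 1.
No further eliminations apply; B can still be any of 2, 3, 4.

2, 3, 4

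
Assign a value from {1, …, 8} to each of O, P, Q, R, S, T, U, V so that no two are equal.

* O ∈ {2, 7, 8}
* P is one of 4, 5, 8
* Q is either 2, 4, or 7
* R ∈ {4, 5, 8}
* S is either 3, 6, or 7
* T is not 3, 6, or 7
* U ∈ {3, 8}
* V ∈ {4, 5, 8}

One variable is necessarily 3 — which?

U

The 8 variables together cover exactly {1, 2, 3, 4, 5, 6, 7, 8} — 8 values for 8 variables — and 1 appears only in T's list, so T = 1.
Among the 7 still-open variables, 6 fits only S (and all 7 values in {2, 3, 4, 5, 6, 7, 8} must be used), so S = 6.
The 6 still-open variables draw from only 6 values {2, 3, 4, 5, 7, 8}, so each is used; only U can be 3, hence U = 3.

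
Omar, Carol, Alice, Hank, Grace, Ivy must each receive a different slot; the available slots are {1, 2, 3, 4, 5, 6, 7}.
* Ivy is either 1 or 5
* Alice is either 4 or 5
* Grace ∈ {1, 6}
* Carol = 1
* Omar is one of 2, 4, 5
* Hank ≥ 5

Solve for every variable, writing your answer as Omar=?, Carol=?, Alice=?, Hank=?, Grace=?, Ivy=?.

Omar=2, Carol=1, Alice=4, Hank=7, Grace=6, Ivy=5

Carol has just one choice, so Carol = 1. So Grace, Ivy can't be 1.
Grace has just one choice, so Grace = 6. Remove 6 from Hank.
Ivy's domain is down to {5}, so Ivy = 5. Eliminate 5 elsewhere: Omar, Alice, Hank.
That leaves Alice = 4. Eliminate 4 elsewhere: Omar.
Hank must be 7 (only option left).
Omar has just one choice, so Omar = 2.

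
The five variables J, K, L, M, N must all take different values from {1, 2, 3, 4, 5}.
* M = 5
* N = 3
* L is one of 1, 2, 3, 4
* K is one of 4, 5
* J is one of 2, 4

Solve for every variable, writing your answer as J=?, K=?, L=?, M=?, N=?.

J=2, K=4, L=1, M=5, N=3

M's domain is down to {5}, so M = 5. Strike 5 from K.
N must be 3 (only option left). Eliminate 3 elsewhere: L.
K must be 4 (only option left). So J, L can't be 4.
That leaves J = 2. Remove 2 from L.
L must be 1 (only option left).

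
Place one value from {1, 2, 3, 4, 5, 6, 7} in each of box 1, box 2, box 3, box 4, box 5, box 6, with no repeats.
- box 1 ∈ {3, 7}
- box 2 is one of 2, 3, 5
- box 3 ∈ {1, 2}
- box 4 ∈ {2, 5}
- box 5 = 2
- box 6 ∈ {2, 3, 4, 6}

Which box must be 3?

box 2

box 5 must be 2 (only option left). Eliminate 2 elsewhere: box 2, box 3, box 4, box 6.
box 3's domain is down to {1}, so box 3 = 1.
box 4 must be 5 (only option left). So box 2 can't be 5.
So 3 goes to box 2.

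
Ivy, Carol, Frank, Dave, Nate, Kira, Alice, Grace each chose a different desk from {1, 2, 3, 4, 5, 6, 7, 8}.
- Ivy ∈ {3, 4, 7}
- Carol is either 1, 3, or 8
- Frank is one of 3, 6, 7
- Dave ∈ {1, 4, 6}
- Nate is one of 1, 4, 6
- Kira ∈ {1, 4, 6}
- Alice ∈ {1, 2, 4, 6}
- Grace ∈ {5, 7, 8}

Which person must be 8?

The 8 variables together cover exactly {1, 2, 3, 4, 5, 6, 7, 8} — 8 values for 8 variables — and 2 appears only in Alice's list, so Alice = 2.
The 7 still-open variables draw from only 7 values {1, 3, 4, 5, 6, 7, 8}, so each is used; only Grace can be 5, hence Grace = 5.
The 6 still-open variables draw from only 6 values {1, 3, 4, 6, 7, 8}, so each is used; only Carol can be 8, hence Carol = 8.

Carol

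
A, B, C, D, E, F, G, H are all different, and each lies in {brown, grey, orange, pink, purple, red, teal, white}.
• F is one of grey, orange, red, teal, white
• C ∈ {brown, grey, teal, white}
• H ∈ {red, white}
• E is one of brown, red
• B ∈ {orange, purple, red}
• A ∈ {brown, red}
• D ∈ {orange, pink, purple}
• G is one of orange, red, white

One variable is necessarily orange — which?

G

The 8 variables together cover exactly {brown, grey, orange, pink, purple, red, teal, white} — 8 values for 8 variables — and pink appears only in D's list, so D = pink.
Among the 7 still-open variables, purple fits only B (and all 7 values in {brown, grey, orange, purple, red, teal, white} must be used), so B = purple.
A and E share exactly the 2 values {brown, red}; by pigeonhole those values go to them, so strike brown, red from C, F, G, H.
H must be white (only option left). Remove white from C, F, G.
So orange goes to G.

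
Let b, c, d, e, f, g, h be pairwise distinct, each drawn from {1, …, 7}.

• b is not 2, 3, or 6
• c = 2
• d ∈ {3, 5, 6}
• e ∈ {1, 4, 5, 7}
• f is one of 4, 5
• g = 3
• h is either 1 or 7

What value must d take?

c's domain is down to {2}, so c = 2.
g must be 3 (only option left). Eliminate 3 elsewhere: d.
The 5 still-open variables draw from only 5 values {1, 4, 5, 6, 7}, so each is used; only d can be 6, hence d = 6.

6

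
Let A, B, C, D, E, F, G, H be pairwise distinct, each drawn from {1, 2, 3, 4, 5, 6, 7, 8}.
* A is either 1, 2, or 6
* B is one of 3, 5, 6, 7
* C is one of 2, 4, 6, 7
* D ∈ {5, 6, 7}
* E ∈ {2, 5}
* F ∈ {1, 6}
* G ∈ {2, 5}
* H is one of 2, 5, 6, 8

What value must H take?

8

Among the 8 variables, 3 fits only B (and all 8 values in {1, 2, 3, 4, 5, 6, 7, 8} must be used), so B = 3.
The 7 still-open variables together cover exactly {1, 2, 4, 5, 6, 7, 8} — 7 values for 7 variables — and 4 appears only in C's list, so C = 4.
The 6 still-open variables together cover exactly {1, 2, 5, 6, 7, 8} — 6 values for 6 variables — and 7 appears only in D's list, so D = 7.
Among the 5 still-open variables, 8 fits only H (and all 5 values in {1, 2, 5, 6, 8} must be used), so H = 8.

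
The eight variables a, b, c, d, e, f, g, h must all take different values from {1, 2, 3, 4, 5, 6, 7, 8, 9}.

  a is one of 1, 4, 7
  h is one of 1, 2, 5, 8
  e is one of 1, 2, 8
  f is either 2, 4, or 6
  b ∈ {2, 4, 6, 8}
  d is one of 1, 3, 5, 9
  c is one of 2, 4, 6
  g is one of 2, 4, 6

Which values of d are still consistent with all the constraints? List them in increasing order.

c, f, g between them cover only {2, 4, 6} — a naked triple. Remove those values from a, b, e, h.
That leaves b = 8. Eliminate 8 elsewhere: e, h.
e must be 1 (only option left). Eliminate 1 elsewhere: a, d, h.
That leaves h = 5. Eliminate 5 elsewhere: d.
a's domain is down to {7}, so a = 7.
No further eliminations apply; d can still be any of 3, 9.

3, 9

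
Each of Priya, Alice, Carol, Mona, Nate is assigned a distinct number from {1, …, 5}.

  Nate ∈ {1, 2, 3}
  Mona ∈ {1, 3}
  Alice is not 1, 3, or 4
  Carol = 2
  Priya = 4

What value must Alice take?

5

Priya has just one choice, so Priya = 4.
Carol has just one choice, so Carol = 2. Remove 2 from Alice, Nate.
So Alice = 5.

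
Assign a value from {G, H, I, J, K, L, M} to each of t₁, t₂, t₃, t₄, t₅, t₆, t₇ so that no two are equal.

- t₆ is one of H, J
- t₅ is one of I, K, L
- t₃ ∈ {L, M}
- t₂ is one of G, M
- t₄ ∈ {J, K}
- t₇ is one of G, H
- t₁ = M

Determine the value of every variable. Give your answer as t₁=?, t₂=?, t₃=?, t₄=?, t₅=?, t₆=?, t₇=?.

t₁'s domain is down to {M}, so t₁ = M. Remove M from t₂, t₃.
t₂ has just one choice, so t₂ = G. Eliminate G elsewhere: t₇.
t₃ must be L (only option left). So t₅ can't be L.
That leaves t₇ = H. So t₆ can't be H.
t₆ must be J (only option left). Eliminate J elsewhere: t₄.
t₄'s domain is down to {K}, so t₄ = K. Remove K from t₅.
That leaves t₅ = I.

t₁=M, t₂=G, t₃=L, t₄=K, t₅=I, t₆=J, t₇=H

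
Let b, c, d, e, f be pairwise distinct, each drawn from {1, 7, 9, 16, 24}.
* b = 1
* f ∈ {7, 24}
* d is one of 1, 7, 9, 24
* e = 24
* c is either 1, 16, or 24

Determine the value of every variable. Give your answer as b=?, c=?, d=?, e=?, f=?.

b's domain is down to {1}, so b = 1. So c, d can't be 1.
e has just one choice, so e = 24. So c, d, f can't be 24.
f has just one choice, so f = 7. Eliminate 7 elsewhere: d.
c's domain is down to {16}, so c = 16.
d has just one choice, so d = 9.

b=1, c=16, d=9, e=24, f=7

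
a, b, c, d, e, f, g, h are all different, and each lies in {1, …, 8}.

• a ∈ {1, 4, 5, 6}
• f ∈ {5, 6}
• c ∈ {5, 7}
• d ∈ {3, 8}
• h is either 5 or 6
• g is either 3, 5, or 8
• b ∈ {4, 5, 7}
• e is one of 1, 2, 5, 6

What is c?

Among the 8 variables, 2 fits only e (and all 8 values in {1, 2, 3, 4, 5, 6, 7, 8} must be used), so e = 2.
The 7 still-open variables draw from only 7 values {1, 3, 4, 5, 6, 7, 8}, so each is used; only a can be 1, hence a = 1.
Among the 6 still-open variables, 4 fits only b (and all 6 values in {3, 4, 5, 6, 7, 8} must be used), so b = 4.
Among the 5 still-open variables, 7 fits only c (and all 5 values in {3, 5, 6, 7, 8} must be used), so c = 7.

7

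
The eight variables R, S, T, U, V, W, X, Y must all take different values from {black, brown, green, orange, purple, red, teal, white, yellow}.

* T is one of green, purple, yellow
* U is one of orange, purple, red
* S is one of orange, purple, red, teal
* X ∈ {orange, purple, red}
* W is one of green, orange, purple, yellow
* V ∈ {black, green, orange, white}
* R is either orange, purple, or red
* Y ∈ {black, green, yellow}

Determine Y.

The 8 variables draw from only 8 values {black, green, orange, purple, red, teal, white, yellow}, so each is used; only S can be teal, hence S = teal.
The 7 still-open variables draw from only 7 values {black, green, orange, purple, red, white, yellow}, so each is used; only V can be white, hence V = white.
The 6 still-open variables together cover exactly {black, green, orange, purple, red, yellow} — 6 values for 6 variables — and black appears only in Y's list, so Y = black.

black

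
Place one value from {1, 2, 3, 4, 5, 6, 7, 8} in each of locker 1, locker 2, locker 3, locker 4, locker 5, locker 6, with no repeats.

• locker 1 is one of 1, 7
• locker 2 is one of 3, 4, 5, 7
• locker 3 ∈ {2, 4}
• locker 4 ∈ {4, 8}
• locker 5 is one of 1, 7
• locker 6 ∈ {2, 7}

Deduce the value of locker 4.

8

locker 1 and locker 5 share exactly the 2 values {1, 7}; by pigeonhole those values go to them, so strike 1, 7 from locker 2, locker 6.
locker 6 has just one choice, so locker 6 = 2. Eliminate 2 elsewhere: locker 3.
locker 3 has just one choice, so locker 3 = 4. Eliminate 4 elsewhere: locker 2, locker 4.
So locker 4 = 8.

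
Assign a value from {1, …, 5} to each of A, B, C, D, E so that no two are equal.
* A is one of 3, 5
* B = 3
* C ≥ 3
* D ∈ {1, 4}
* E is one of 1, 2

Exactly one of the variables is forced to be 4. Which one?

C

B's domain is down to {3}, so B = 3. Remove 3 from A, C.
A must be 5 (only option left). Remove 5 from C.
So 4 goes to C.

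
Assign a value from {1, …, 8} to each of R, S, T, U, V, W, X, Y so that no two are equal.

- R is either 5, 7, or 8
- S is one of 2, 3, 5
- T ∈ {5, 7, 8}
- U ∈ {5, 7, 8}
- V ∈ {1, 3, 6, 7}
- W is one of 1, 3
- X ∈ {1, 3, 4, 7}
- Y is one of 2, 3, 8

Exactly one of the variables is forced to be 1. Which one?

W

The 8 variables together cover exactly {1, 2, 3, 4, 5, 6, 7, 8} — 8 values for 8 variables — and 4 appears only in X's list, so X = 4.
The 7 still-open variables draw from only 7 values {1, 2, 3, 5, 6, 7, 8}, so each is used; only V can be 6, hence V = 6.
The 6 still-open variables together cover exactly {1, 2, 3, 5, 7, 8} — 6 values for 6 variables — and 1 appears only in W's list, so W = 1.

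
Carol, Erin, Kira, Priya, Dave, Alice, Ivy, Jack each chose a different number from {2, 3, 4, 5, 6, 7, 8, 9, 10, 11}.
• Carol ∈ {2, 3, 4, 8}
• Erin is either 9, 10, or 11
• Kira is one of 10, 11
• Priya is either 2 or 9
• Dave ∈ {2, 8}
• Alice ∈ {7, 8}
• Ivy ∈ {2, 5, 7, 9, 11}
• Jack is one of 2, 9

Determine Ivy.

Priya and Jack share exactly the 2 values {2, 9}; by pigeonhole those values go to them, so strike 2, 9 from Carol, Erin, Dave, Ivy.
Dave has just one choice, so Dave = 8. Remove 8 from Carol, Alice.
Alice must be 7 (only option left). Strike 7 from Ivy.
Erin and Kira between them cover only {10, 11} — a naked pair. Remove those values from Ivy.
So Ivy = 5.

5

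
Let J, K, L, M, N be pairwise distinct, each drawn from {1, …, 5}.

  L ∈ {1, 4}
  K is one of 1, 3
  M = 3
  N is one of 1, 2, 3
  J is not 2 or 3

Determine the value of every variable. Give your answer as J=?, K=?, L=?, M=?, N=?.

J=5, K=1, L=4, M=3, N=2

M has just one choice, so M = 3. Strike 3 from K, N.
K has just one choice, so K = 1. Eliminate 1 elsewhere: J, L, N.
L must be 4 (only option left). So J can't be 4.
N must be 2 (only option left).
J's domain is down to {5}, so J = 5.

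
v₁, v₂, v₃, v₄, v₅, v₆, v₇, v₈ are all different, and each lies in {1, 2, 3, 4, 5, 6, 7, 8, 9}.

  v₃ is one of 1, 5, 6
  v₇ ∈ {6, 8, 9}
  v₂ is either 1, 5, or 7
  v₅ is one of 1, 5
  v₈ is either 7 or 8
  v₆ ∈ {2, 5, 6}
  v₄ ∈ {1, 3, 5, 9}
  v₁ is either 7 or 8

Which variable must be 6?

The 8 variables draw from only 8 values {1, 2, 3, 5, 6, 7, 8, 9}, so each is used; only v₆ can be 2, hence v₆ = 2.
Among the 7 still-open variables, 3 fits only v₄ (and all 7 values in {1, 3, 5, 6, 7, 8, 9} must be used), so v₄ = 3.
Among the 6 still-open variables, 9 fits only v₇ (and all 6 values in {1, 5, 6, 7, 8, 9} must be used), so v₇ = 9.
The 5 still-open variables draw from only 5 values {1, 5, 6, 7, 8}, so each is used; only v₃ can be 6, hence v₃ = 6.

v₃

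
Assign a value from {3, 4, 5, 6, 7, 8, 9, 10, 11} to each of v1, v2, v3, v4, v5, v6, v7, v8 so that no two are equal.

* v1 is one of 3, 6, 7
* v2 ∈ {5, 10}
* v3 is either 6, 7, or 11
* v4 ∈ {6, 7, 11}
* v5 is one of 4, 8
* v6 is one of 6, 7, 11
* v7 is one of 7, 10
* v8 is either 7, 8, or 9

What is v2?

v3, v4, v6 share exactly the 3 values {6, 7, 11}; by pigeonhole those values go to them, so strike 6, 7, 11 from v1, v7, v8.
v1's domain is down to {3}, so v1 = 3.
v7's domain is down to {10}, so v7 = 10. So v2 can't be 10.
So v2 = 5.

5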